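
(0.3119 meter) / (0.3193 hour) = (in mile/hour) 0.000607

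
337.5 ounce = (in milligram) 9.568e+06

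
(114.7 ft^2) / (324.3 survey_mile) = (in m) 2.042e-05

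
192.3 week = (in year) 3.688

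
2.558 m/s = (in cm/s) 255.8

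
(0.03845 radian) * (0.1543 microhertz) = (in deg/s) 3.399e-07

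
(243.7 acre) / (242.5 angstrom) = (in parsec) 0.001318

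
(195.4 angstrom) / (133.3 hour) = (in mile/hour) 9.108e-14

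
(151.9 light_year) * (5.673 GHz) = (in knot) 1.585e+28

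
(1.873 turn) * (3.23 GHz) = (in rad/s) 3.801e+10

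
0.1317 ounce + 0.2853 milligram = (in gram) 3.734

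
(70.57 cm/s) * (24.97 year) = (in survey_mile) 3.453e+05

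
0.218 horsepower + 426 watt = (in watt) 588.6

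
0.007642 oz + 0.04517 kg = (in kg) 0.04539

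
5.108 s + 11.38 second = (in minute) 0.2748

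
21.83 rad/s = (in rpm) 208.5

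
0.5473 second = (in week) 9.049e-07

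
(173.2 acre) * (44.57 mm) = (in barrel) 1.965e+05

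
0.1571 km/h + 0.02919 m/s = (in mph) 0.1629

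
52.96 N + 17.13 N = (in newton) 70.09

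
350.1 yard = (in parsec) 1.037e-14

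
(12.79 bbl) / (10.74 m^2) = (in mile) 0.0001176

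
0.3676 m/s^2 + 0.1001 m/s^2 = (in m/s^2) 0.4677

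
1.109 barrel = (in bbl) 1.109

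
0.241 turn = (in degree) 86.76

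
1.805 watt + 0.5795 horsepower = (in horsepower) 0.5819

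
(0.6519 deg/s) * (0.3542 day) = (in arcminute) 1.197e+06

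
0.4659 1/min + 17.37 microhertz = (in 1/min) 0.4669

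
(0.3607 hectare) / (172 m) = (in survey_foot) 68.8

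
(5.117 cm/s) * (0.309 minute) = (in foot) 3.113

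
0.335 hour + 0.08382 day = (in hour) 2.347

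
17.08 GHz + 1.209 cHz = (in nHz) 1.708e+19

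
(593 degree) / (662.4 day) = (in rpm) 1.727e-06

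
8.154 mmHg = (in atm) 0.01073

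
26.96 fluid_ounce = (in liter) 0.7973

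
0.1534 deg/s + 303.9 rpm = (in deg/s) 1824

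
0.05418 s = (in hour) 1.505e-05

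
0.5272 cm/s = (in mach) 1.548e-05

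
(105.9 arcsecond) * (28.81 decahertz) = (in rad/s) 0.1479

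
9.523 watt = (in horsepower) 0.01277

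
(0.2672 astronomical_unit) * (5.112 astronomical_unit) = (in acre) 7.554e+18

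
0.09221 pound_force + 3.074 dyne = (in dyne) 4.102e+04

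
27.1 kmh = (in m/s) 7.528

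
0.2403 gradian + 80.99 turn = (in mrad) 5.089e+05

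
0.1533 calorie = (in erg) 6.414e+06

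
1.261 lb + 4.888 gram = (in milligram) 5.769e+05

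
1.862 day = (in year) 0.005101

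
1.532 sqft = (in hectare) 1.423e-05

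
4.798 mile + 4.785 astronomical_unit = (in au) 4.785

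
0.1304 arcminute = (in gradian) 0.002415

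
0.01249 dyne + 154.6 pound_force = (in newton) 687.7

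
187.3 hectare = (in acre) 462.8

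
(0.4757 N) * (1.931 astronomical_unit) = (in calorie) 3.284e+10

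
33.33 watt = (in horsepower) 0.0447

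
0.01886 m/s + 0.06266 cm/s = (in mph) 0.04359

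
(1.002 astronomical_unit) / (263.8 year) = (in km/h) 64.87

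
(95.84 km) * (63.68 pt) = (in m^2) 2153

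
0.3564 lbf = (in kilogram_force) 0.1617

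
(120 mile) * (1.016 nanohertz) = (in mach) 5.762e-07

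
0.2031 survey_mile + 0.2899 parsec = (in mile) 5.558e+12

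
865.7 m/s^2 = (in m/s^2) 865.7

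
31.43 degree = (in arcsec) 1.131e+05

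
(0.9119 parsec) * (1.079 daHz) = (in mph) 6.792e+17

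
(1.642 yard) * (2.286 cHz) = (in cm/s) 3.432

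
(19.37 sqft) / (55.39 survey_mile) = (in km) 2.019e-08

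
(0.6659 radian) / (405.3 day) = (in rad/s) 1.902e-08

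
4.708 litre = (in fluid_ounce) 159.2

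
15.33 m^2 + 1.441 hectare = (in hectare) 1.443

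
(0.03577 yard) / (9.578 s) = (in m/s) 0.003415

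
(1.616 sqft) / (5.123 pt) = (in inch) 3270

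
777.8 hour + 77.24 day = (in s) 9.474e+06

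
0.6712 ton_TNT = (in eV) 1.753e+28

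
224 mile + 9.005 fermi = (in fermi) 3.605e+20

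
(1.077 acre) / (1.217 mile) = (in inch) 87.61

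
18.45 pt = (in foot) 0.02135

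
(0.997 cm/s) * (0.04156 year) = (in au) 8.735e-08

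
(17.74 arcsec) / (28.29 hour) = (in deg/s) 4.839e-08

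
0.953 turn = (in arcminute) 2.058e+04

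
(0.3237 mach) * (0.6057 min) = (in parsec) 1.298e-13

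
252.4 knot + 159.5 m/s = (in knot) 562.4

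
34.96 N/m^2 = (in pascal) 34.96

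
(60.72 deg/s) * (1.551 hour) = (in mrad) 5.917e+06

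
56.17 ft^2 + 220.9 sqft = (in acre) 0.006361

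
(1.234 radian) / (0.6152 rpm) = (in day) 0.0002217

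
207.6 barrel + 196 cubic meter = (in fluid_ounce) 7.744e+06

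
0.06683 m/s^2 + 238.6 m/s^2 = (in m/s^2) 238.7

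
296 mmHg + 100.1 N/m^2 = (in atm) 0.3905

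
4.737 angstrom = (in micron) 0.0004737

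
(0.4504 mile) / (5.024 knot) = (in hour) 0.0779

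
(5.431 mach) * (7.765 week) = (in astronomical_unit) 0.05805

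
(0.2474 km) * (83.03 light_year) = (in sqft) 2.092e+21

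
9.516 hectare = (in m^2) 9.516e+04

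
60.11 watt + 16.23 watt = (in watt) 76.34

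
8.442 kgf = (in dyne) 8.279e+06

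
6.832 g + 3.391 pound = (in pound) 3.406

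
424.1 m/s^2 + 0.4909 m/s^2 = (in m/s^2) 424.6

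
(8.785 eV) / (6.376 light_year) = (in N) 2.333e-35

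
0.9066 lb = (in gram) 411.2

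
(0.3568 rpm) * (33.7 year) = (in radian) 3.971e+07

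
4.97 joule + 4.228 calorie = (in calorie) 5.416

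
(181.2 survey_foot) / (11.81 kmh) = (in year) 5.339e-07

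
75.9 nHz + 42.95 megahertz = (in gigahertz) 0.04295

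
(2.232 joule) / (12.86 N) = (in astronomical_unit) 1.16e-12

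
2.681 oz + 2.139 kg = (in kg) 2.215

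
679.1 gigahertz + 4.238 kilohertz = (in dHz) 6.791e+12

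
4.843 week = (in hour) 813.6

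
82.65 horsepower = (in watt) 6.163e+04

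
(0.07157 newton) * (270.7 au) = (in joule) 2.898e+12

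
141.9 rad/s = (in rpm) 1355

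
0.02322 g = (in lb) 5.119e-05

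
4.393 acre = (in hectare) 1.778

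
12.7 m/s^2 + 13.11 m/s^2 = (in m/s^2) 25.81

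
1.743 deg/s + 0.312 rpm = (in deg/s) 3.615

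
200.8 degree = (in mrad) 3505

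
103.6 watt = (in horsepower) 0.1389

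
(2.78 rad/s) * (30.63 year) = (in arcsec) 5.539e+14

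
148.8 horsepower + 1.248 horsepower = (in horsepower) 150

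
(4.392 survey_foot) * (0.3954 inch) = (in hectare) 1.344e-06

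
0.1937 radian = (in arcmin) 665.9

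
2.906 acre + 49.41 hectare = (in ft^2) 5.445e+06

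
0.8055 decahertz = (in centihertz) 805.5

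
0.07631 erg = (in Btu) 7.233e-12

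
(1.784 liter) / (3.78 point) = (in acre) 0.0003306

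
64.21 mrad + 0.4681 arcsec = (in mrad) 64.21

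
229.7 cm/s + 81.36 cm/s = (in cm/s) 311.1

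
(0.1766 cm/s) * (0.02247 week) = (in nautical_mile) 0.01296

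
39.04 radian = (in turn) 6.213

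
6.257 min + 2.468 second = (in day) 0.004374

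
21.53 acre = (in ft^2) 9.378e+05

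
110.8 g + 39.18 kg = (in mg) 3.929e+07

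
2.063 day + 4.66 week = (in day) 34.68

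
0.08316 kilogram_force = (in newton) 0.8155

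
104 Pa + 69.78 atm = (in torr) 5.303e+04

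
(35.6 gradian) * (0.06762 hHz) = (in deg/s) 216.7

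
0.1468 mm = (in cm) 0.01468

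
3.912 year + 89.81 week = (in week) 293.8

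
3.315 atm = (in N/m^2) 3.359e+05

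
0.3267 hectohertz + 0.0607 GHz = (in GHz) 0.0607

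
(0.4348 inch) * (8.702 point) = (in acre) 8.378e-09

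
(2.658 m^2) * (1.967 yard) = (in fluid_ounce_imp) 1.683e+05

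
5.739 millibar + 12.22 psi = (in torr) 636.3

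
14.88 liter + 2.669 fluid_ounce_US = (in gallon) 3.952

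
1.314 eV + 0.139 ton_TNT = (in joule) 5.816e+08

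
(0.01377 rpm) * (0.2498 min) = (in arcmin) 74.3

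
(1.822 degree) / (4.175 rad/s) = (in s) 0.007617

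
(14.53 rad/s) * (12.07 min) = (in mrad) 1.052e+07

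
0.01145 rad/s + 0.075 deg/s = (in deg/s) 0.731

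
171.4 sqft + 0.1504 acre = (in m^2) 624.6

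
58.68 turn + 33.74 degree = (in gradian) 2.351e+04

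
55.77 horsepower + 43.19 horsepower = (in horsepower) 98.96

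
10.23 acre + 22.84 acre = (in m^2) 1.338e+05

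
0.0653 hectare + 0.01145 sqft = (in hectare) 0.0653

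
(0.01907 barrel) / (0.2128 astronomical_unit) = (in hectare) 9.524e-18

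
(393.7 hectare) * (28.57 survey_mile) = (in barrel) 1.139e+12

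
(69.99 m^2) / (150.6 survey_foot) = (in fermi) 1.525e+15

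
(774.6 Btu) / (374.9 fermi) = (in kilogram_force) 2.223e+17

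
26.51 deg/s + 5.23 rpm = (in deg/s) 57.89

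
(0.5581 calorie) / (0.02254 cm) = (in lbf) 2329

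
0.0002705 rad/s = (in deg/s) 0.0155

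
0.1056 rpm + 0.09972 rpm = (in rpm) 0.2053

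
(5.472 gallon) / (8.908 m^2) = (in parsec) 7.536e-20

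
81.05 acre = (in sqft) 3.531e+06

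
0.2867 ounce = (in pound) 0.01792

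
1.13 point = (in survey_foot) 0.001308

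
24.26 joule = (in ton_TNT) 5.798e-09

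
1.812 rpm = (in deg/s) 10.87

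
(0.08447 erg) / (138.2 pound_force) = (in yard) 1.503e-11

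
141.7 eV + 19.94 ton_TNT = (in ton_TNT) 19.94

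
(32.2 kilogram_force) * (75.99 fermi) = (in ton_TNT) 5.735e-21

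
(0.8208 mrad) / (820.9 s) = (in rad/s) 9.999e-07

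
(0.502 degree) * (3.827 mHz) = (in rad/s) 3.353e-05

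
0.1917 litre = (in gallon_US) 0.05064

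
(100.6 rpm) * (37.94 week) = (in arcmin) 8.31e+11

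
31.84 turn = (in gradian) 1.274e+04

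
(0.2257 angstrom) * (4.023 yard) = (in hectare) 8.303e-15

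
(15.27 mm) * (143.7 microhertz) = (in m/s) 2.194e-06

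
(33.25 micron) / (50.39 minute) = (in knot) 2.138e-08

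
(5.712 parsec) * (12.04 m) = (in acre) 5.244e+14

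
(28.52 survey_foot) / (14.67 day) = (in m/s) 6.858e-06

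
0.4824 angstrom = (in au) 3.225e-22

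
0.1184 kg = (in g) 118.4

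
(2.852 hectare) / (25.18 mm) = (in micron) 1.133e+12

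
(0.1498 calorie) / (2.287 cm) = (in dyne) 2.741e+06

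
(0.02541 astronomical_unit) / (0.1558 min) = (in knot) 7.904e+08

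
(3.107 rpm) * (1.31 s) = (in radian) 0.4262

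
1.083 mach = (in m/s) 368.8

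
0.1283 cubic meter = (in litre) 128.3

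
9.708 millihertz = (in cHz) 0.9708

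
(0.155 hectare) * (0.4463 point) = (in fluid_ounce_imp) 8589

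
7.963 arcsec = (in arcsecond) 7.963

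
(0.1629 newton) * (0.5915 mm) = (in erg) 963.6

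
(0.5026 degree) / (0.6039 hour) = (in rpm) 3.853e-05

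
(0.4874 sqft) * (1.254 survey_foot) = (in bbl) 0.1089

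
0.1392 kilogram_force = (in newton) 1.365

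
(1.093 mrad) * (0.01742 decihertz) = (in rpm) 1.818e-05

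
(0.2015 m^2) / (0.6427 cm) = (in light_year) 3.314e-15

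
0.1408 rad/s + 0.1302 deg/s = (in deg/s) 8.197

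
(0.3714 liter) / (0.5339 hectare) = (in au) 4.65e-19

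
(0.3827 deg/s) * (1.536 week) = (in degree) 3.555e+05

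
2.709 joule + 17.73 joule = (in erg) 2.044e+08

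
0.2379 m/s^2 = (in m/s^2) 0.2379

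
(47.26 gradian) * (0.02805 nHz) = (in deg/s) 1.193e-09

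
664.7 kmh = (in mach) 0.5423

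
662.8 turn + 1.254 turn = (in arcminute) 1.434e+07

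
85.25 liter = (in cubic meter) 0.08525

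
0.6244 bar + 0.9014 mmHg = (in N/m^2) 6.256e+04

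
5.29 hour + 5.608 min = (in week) 0.03204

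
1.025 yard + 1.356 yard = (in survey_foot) 7.143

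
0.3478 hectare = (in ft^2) 3.744e+04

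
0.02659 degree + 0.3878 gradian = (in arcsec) 1352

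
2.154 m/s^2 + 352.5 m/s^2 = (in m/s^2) 354.7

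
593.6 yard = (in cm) 5.428e+04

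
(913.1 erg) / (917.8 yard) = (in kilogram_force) 1.109e-08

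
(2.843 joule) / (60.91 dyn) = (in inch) 1.838e+05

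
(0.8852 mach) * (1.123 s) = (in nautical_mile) 0.1828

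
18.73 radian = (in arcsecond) 3.863e+06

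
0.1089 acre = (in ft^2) 4744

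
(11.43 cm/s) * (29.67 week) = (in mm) 2.051e+09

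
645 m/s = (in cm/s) 6.45e+04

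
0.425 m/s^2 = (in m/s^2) 0.425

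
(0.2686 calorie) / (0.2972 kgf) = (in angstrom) 3.856e+09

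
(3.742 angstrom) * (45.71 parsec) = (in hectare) 5.278e+04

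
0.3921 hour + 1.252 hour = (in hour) 1.644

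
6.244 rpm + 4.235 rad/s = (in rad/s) 4.889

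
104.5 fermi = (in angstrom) 0.001045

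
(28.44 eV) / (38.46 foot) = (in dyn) 3.887e-14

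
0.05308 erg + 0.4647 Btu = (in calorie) 117.2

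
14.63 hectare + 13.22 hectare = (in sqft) 2.998e+06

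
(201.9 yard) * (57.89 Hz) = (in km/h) 3.847e+04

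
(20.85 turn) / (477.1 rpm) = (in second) 2.622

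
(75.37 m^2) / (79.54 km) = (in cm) 0.09476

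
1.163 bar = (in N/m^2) 1.163e+05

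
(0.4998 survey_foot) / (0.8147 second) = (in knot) 0.3635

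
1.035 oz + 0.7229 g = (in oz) 1.06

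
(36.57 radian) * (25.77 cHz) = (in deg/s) 540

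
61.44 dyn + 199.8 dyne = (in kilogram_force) 0.0002664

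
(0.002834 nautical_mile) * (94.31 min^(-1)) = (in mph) 18.45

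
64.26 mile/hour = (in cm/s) 2873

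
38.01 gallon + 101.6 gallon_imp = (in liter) 605.8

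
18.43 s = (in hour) 0.005119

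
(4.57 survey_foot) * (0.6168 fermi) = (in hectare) 8.592e-20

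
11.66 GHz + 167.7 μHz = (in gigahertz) 11.66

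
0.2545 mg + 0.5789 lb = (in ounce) 9.262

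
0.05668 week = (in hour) 9.522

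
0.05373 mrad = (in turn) 8.551e-06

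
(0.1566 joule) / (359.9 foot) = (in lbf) 0.0003209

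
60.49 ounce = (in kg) 1.715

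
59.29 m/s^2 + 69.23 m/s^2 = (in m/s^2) 128.5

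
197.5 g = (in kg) 0.1975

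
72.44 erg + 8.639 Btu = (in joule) 9115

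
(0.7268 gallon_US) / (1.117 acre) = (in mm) 0.0006086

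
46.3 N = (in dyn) 4.63e+06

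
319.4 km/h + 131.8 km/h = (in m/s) 125.3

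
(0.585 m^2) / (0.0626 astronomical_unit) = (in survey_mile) 3.882e-14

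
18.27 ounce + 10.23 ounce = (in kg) 0.808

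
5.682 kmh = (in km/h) 5.682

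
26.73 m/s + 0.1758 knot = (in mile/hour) 60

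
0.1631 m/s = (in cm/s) 16.31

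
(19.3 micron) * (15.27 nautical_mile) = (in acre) 0.0001349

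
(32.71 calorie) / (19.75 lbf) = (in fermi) 1.558e+15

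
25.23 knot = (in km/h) 46.73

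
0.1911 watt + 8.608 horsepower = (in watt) 6419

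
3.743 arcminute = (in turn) 0.0001733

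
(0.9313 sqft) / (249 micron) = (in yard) 380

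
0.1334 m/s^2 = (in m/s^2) 0.1334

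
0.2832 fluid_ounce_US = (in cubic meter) 8.375e-06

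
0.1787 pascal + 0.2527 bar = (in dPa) 2.527e+05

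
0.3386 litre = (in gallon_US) 0.08945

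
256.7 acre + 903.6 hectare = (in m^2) 1.007e+07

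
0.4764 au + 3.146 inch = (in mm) 7.127e+13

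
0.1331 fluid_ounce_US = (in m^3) 3.936e-06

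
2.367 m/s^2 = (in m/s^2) 2.367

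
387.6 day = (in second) 3.349e+07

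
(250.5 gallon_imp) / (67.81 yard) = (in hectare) 1.837e-06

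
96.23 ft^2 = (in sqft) 96.23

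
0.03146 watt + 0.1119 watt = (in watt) 0.1434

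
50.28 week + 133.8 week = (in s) 1.113e+08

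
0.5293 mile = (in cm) 8.518e+04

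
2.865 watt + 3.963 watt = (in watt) 6.828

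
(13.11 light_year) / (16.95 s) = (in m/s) 7.317e+15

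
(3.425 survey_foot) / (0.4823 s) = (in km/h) 7.792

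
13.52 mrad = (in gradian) 0.8607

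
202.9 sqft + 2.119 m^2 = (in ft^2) 225.7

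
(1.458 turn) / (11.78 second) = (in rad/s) 0.7777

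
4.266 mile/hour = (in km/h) 6.865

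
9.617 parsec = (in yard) 3.245e+17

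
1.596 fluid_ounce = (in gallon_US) 0.01247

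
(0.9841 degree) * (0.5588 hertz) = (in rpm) 0.09165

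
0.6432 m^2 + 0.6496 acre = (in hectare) 0.2629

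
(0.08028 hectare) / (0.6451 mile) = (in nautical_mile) 0.0004175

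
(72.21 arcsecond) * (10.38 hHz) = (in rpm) 3.47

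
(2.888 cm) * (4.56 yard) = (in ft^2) 1.296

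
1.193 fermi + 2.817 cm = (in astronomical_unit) 1.883e-13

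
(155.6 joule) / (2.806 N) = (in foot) 181.9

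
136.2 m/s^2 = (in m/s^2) 136.2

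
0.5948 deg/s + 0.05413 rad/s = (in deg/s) 3.696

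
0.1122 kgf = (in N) 1.1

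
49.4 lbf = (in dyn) 2.197e+07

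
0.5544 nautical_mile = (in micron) 1.027e+09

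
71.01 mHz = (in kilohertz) 7.101e-05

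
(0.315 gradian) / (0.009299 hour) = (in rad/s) 0.0001478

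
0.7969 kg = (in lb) 1.757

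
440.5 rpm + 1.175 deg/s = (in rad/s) 46.15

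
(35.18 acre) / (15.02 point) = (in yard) 2.938e+07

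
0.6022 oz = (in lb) 0.03764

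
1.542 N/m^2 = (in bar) 1.542e-05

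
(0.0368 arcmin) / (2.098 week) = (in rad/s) 8.436e-12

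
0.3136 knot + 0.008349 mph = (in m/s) 0.1651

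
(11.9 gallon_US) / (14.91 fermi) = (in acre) 7.466e+08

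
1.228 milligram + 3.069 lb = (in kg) 1.392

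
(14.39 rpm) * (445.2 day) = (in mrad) 5.796e+10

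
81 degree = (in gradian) 90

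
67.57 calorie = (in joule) 282.7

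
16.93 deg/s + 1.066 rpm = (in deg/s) 23.33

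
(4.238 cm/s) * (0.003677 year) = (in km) 4.914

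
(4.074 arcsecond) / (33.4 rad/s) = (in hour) 1.643e-10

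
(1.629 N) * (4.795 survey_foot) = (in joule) 2.381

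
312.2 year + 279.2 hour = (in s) 9.847e+09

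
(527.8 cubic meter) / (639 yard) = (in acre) 0.0002232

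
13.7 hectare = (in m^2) 1.37e+05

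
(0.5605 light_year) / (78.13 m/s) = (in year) 2.152e+06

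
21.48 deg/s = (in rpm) 3.58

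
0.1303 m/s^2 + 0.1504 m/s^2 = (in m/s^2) 0.2807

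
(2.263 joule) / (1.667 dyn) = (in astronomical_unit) 9.075e-07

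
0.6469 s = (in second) 0.6469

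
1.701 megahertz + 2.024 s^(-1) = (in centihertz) 1.701e+08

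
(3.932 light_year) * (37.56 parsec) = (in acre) 1.065e+31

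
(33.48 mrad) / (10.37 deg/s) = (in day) 2.141e-06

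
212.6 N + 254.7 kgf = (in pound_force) 609.3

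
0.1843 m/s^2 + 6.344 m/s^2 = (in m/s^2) 6.528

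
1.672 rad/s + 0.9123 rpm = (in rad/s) 1.768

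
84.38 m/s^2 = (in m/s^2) 84.38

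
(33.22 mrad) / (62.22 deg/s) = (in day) 3.541e-07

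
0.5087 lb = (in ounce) 8.139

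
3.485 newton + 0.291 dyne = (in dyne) 3.485e+05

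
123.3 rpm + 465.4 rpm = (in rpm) 588.7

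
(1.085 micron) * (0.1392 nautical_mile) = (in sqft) 0.003011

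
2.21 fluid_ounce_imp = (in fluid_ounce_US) 2.123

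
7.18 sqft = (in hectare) 6.67e-05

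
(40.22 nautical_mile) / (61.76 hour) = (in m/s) 0.335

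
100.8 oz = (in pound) 6.3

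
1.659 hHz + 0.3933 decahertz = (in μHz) 1.698e+08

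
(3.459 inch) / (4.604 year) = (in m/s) 6.051e-10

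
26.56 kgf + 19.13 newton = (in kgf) 28.51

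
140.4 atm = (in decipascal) 1.423e+08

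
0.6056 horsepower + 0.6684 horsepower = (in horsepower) 1.274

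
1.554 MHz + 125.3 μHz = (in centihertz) 1.554e+08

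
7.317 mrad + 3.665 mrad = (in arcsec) 2265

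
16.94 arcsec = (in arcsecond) 16.94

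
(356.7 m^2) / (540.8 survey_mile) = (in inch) 0.01614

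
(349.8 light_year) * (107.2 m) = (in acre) 8.766e+16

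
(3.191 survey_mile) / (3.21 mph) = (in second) 3579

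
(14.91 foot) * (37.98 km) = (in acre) 42.65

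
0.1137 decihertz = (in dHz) 0.1137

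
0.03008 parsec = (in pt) 2.631e+18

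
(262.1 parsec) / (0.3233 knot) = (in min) 8.104e+17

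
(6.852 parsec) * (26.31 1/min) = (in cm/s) 9.271e+18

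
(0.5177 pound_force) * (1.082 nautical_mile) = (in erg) 4.615e+10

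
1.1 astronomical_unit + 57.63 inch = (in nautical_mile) 8.885e+07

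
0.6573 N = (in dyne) 6.573e+04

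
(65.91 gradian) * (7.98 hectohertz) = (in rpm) 7889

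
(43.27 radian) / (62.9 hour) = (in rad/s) 0.0001911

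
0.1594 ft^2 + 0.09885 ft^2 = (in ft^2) 0.2582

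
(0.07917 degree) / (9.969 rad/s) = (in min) 2.31e-06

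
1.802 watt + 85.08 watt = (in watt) 86.88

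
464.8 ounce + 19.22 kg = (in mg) 3.24e+07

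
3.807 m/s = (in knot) 7.4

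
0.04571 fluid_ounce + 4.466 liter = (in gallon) 1.18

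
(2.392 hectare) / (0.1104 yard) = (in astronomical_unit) 1.584e-06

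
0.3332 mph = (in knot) 0.2895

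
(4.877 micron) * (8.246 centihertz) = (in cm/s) 4.022e-05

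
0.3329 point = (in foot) 0.0003853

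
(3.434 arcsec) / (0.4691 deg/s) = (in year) 6.448e-11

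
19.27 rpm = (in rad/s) 2.018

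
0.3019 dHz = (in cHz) 3.019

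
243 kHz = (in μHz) 2.43e+11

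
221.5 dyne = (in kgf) 0.0002259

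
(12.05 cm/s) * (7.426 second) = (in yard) 0.9786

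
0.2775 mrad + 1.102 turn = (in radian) 6.924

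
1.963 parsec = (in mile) 3.764e+13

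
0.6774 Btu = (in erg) 7.147e+09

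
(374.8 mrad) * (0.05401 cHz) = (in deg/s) 0.0116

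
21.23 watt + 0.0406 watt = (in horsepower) 0.02852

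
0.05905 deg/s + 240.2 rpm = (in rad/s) 25.15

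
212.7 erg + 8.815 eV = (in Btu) 2.016e-08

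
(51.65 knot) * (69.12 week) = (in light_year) 1.174e-07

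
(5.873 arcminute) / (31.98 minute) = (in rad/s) 8.903e-07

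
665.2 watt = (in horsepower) 0.892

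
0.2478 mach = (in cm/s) 8438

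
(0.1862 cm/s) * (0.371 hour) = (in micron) 2.487e+06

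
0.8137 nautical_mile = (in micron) 1.507e+09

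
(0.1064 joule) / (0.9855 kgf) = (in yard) 0.01204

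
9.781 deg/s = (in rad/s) 0.1707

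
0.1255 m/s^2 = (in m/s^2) 0.1255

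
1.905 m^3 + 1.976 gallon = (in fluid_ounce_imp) 6.731e+04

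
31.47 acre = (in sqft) 1.371e+06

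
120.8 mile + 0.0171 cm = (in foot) 6.378e+05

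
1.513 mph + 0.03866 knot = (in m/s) 0.6963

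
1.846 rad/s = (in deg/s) 105.8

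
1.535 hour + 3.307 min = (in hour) 1.59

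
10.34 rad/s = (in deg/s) 592.4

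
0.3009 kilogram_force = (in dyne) 2.951e+05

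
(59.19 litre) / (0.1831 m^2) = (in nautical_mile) 0.0001745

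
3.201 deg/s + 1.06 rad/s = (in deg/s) 63.93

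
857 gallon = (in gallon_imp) 713.6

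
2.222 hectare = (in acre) 5.491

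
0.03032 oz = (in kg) 0.0008596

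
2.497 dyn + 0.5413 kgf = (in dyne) 5.308e+05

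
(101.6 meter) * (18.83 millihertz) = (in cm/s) 191.3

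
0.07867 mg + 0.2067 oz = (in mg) 5860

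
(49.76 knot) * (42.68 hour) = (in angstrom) 3.933e+16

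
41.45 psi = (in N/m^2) 2.858e+05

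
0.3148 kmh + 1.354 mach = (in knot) 896.4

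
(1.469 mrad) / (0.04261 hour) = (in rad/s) 9.577e-06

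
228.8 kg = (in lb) 504.4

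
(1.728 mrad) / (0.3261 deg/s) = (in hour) 8.434e-05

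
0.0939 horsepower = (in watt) 70.02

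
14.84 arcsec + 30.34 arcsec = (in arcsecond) 45.18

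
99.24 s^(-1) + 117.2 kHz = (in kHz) 117.3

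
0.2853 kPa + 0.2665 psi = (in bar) 0.02123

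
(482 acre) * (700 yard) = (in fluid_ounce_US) 4.222e+13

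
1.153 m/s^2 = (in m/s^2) 1.153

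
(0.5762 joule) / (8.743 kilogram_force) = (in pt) 19.05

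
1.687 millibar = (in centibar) 0.1687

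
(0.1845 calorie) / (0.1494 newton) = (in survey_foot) 16.95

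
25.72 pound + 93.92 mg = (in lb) 25.72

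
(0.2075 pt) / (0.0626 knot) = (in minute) 3.788e-05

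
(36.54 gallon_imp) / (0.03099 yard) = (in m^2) 5.862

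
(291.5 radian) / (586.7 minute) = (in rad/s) 0.008281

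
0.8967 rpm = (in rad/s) 0.0939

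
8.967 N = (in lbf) 2.016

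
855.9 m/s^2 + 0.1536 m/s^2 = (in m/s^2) 856.1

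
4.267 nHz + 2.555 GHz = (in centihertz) 2.555e+11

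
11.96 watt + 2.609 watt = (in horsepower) 0.01954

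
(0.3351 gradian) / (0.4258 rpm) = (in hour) 3.279e-05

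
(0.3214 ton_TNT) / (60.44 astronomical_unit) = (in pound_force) 3.343e-05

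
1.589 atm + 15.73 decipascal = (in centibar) 161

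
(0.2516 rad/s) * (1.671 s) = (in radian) 0.4204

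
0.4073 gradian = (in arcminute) 21.99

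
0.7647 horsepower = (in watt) 570.2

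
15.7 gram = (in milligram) 1.57e+04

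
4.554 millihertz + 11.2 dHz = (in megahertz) 1.125e-06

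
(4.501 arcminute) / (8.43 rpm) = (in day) 1.717e-08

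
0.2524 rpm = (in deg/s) 1.514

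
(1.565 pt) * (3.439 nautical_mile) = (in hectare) 0.0003516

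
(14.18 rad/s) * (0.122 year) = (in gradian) 3.473e+09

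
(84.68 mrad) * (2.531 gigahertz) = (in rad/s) 2.143e+08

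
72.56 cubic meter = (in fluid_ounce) 2.454e+06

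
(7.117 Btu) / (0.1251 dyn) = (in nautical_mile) 3.241e+06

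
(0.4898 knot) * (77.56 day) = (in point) 4.786e+09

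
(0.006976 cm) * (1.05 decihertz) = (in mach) 2.151e-08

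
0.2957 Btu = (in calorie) 74.57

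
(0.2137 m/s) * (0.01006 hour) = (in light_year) 8.181e-16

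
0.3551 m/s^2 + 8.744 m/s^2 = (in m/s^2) 9.099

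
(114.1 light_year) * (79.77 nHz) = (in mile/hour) 1.926e+11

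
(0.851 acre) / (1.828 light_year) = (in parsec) 6.454e-30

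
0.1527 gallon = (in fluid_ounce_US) 19.55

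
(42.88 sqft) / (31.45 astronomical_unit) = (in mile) 5.261e-16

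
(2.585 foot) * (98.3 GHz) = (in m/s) 7.745e+10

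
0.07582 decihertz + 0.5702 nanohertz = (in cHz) 0.7582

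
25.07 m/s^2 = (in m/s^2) 25.07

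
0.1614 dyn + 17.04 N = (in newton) 17.04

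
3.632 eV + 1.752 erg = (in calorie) 4.187e-08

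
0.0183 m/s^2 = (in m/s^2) 0.0183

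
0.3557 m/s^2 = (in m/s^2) 0.3557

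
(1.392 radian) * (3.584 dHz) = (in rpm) 4.764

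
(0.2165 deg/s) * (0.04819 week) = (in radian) 110.1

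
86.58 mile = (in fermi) 1.393e+20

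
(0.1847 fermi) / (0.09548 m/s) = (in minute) 3.224e-17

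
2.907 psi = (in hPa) 200.4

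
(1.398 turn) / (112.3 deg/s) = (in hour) 0.001245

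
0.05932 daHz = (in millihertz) 593.2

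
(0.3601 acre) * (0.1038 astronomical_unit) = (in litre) 2.263e+16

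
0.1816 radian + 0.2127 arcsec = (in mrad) 181.6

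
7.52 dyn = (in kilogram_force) 7.668e-06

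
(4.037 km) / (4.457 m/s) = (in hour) 0.2516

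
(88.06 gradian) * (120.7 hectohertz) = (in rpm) 1.594e+05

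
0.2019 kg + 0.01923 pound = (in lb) 0.4643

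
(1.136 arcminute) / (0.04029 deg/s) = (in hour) 0.0001305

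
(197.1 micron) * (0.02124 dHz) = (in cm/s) 4.186e-05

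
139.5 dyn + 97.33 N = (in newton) 97.33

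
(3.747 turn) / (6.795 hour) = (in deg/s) 0.05514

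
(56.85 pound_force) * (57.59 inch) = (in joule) 369.9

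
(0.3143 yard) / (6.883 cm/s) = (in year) 1.324e-07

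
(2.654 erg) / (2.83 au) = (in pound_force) 1.409e-19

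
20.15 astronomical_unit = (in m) 3.014e+12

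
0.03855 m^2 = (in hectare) 3.855e-06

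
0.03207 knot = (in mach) 4.845e-05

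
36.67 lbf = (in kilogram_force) 16.63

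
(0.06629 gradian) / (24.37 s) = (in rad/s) 4.273e-05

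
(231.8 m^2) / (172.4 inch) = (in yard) 57.89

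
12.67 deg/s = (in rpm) 2.112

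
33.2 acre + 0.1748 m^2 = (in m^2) 1.344e+05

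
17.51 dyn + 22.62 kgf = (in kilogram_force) 22.62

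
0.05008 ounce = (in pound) 0.00313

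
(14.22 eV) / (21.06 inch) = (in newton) 4.259e-18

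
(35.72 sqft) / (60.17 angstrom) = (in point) 1.563e+12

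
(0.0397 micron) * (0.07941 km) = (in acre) 7.79e-10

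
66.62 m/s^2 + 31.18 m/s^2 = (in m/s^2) 97.8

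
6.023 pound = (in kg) 2.732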